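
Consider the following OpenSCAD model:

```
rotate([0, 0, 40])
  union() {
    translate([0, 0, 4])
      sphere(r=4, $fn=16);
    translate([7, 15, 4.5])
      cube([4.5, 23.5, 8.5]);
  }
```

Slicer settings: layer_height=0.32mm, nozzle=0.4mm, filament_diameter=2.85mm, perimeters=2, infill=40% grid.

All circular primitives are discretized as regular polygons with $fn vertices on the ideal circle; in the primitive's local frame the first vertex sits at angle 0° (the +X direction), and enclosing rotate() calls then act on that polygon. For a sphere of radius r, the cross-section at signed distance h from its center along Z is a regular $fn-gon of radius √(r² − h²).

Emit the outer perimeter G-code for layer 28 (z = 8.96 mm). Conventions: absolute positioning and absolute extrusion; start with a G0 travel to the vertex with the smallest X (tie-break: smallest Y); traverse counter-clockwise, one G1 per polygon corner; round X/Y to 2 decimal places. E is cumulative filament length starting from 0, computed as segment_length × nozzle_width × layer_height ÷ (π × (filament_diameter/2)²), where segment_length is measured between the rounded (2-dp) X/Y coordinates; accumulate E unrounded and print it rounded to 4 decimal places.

At z = 8.96 mm: the sphere does not reach this height (|z−center|=4.960 > r=4); the cube at (7, 15) (footprint 4.5×23.5) is included at this height; Merging all regions: only the 4.5×23.5 cube at (7, 15) is present, so the union is just that shape — 1 connected region; (rotated 40° about Z; rotation is an isometry so areas/perimeters/island counts are preserved). The outline is a single polygon with 4 vertices. Extrusion per mm of travel: 0.4 × 0.32 / (π × 1.425²) = 0.020065. Accumulating E over each segment gives final E = 1.1237.

G0 X-19.39 Y33.99 Z8.96
G1 X-4.28 Y15.99 E0.4715
G1 X-0.83 Y18.88 E0.5618
G1 X-15.94 Y36.88 E1.0334
G1 X-19.39 Y33.99 E1.1237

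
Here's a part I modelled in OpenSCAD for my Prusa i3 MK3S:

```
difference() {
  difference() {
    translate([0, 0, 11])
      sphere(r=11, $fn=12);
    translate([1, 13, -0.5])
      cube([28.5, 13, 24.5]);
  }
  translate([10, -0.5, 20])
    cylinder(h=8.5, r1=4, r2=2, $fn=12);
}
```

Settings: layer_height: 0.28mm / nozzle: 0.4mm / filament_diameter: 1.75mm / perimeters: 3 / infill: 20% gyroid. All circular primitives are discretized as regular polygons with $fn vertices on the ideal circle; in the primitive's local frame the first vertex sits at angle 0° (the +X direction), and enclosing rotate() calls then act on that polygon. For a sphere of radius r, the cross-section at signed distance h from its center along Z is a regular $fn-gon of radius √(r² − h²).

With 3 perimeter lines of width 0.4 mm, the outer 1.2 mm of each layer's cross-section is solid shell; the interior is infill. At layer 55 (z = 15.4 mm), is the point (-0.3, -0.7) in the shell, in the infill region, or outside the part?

At z = 15.4 mm: the r=11 sphere contributes a regular 12-gon of circumradius √(11²−4.4²) = 10.082; the cube at (1, 13) (footprint 28.5×13) is included at this height; After the difference (first − rest): starting from the r=11 sphere, the 28.5×13 cube at (1, 13) misses the remaining region (no effect) — 1 connected region; the cone at (10, -0.5) is absent (z outside [20, 28.5]); After the difference (first − rest): none of the subtracted shapes is present at this height, so that combined region is unchanged — 1 connected region. Overall, the cross-section is a single solid region. The nearest boundary edge runs (-0.00, -10.08)→(-5.04, -8.73); distance from the point to it = 8.98 mm. The point is inside the cross-section and 8.98 mm from the nearest boundary — more than the 1.2 mm shell width (3 × 0.4), so it's in the infill interior.

infill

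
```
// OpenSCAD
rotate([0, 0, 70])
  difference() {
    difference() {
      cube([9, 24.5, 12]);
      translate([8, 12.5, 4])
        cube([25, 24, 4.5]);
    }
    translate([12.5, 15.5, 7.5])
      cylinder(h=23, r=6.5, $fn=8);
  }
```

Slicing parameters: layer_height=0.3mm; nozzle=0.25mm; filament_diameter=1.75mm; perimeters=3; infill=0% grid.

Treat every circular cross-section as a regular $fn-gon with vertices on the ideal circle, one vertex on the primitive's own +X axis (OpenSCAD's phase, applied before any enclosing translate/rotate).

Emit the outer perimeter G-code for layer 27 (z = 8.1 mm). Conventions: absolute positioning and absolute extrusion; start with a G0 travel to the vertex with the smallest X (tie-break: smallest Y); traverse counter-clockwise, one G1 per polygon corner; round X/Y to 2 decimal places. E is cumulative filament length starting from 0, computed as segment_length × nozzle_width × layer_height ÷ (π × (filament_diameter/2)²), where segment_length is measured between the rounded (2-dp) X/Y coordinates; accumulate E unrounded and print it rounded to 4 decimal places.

G0 X-23.02 Y8.38 Z8.10
G1 X0.00 Y0.00 E0.7639
G1 X3.08 Y8.46 E1.0446
G1 X-6.74 Y12.03 E1.3704
G1 X-7.54 Y11.16 E1.4073
G1 X-12.51 Y10.94 E1.5624
G1 X-16.18 Y14.30 E1.7175
G1 X-16.19 Y14.40 E1.7207
G1 X-20.29 Y15.90 E1.8568
G1 X-23.02 Y8.38 E2.1063

At z = 8.1 mm: the cube (footprint 9×24.5) is included at this height; the 25×24 cube at (8, 12.5) contributes its full rectangle; Taking the first minus the rest: starting from the 9×24.5 cube, the 25×24 cube at (8, 12.5) partially overlaps it — only the 12.00 mm² overlap (of its 600.00 mm²) is removed, clipping the outline — 1 connected region; the r=6.5 cylinder at (12.5, 15.5) contributes a regular 8-gon of circumradius 6.5; Taking the first minus the rest: starting from the result so far, the r=6.5 cylinder at (12.5, 15.5) partially overlaps it — only the 11.48 mm² overlap (of its 119.50 mm²) is removed, clipping the outline — 1 connected region; (rotated 70° about Z; rotation is an isometry so areas/perimeters/island counts are preserved). The outline is a single polygon with 9 vertices. Extrusion per mm of travel: 0.25 × 0.3 / (π × 0.875²) = 0.031181. Accumulating E over each segment gives final E = 2.1063.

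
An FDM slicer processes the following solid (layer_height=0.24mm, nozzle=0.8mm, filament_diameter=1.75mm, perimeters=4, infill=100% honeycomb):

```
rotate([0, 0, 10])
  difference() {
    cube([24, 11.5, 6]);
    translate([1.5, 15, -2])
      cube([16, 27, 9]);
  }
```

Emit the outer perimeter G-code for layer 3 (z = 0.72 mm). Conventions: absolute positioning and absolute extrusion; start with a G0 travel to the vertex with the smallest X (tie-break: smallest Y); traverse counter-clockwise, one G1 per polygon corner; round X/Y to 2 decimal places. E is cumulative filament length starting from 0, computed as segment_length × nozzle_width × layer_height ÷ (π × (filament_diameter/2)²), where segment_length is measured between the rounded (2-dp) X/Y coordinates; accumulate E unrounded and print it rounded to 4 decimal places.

At z = 0.72 mm: the cube (footprint 24×11.5) is included at this height; the cube at (1.5, 15) is present — its section is the full 16×27 rectangle; After the difference (first − rest): starting from the 24×11.5 cube, the 16×27 cube at (1.5, 15) misses the remaining region (no effect) — 1 connected region; (rotated 10° about Z; rotation is an isometry so areas/perimeters/island counts are preserved). The outline is a single polygon with 4 vertices. Extrusion per mm of travel: 0.8 × 0.24 / (π × 0.875²) = 0.079824. Accumulating E over each segment gives final E = 5.6682.

G0 X-2.00 Y11.33 Z0.72
G1 X0.00 Y0.00 E0.9184
G1 X23.64 Y4.17 E2.8346
G1 X21.64 Y15.49 E3.7522
G1 X-2.00 Y11.33 E5.6682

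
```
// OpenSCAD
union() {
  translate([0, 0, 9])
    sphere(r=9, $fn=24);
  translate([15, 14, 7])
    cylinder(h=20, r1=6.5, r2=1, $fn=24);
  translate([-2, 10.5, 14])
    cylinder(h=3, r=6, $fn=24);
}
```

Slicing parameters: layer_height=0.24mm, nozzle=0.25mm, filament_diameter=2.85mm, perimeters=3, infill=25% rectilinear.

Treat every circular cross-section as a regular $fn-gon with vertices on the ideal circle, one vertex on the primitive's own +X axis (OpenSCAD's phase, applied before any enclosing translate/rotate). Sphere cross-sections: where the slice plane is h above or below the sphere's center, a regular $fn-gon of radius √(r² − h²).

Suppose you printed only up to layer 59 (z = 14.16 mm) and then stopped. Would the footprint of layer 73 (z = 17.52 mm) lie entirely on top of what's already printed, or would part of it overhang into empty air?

Compare the two slices. At z = 14.16: the r=9 sphere contributes a regular 24-gon of circumradius √(9²−5.16²) = 7.374 (area = (24/2)·7.374²·sin(360°/24) = 168.88 mm²); the cone at (15, 14) (r1=6.5→r2=1) has section circumradius 4.531 here — a regular 24-gon (area = (24/2)·4.531²·sin(360°/24) = 63.76 mm²); the cylinder at (-2, 10.5): section is a regular 24-gon, circumradius r=6 (area = (24/2)·6.000²·sin(360°/24) = 111.81 mm²); Merging all regions: the regions partially overlap — summed areas 344.45 mm² minus the doubly-counted overlap 13.96 mm² gives 330.49 mm² — area = 330.49 mm². At z = 17.52: the r=9 sphere contributes a regular 24-gon of circumradius √(9²−8.52²) = 2.900 (area = (24/2)·2.900²·sin(360°/24) = 26.12 mm²); the cone at (15, 14) contributes a regular 24-gon of circumradius 3.607 (interpolated between r1=6.5 and r2=1 at t=0.526) (area = (24/2)·3.607²·sin(360°/24) = 40.41 mm²); the cylinder at (-2, 10.5) is not intersected at this z (z outside [14, 17]); Merging all regions: the 2 present regions are separate (no shared area or edge), so areas and boundary lengths simply add and each stays a separate island — area = 66.53 mm². Checking containment: the cross-section at z = 17.52 is a subset of the cross-section at z = 14.16.

entirely on top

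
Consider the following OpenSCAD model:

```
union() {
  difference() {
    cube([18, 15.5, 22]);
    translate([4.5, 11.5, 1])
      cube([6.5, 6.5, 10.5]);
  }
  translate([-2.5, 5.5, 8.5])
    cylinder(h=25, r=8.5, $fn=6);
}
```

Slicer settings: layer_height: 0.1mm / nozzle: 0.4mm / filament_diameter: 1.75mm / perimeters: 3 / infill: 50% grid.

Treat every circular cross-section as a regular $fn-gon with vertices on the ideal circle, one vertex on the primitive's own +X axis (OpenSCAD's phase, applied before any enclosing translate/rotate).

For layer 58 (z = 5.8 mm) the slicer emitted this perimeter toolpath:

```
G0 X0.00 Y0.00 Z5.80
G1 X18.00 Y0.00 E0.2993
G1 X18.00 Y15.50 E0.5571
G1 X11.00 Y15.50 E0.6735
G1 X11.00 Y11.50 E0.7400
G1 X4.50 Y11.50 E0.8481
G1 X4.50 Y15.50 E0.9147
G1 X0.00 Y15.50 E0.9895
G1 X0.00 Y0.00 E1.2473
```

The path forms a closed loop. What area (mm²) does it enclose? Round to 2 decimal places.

253.00 mm²

Apply the shoelace formula to the sequence of (X, Y) vertices; enclosed area = 253.00 mm².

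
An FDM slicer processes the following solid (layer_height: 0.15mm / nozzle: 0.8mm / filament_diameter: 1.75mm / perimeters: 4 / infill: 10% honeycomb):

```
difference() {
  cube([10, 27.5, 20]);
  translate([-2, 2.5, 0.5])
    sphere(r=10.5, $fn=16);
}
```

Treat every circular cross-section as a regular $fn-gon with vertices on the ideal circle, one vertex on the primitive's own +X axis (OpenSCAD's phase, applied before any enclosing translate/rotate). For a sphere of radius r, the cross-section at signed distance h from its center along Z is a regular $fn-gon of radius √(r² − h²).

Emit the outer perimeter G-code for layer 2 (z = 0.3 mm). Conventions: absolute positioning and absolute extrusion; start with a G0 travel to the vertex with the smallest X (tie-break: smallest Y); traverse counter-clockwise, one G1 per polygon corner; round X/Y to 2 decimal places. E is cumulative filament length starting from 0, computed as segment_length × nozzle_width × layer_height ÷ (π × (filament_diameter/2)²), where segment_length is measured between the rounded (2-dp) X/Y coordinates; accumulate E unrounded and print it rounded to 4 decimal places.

G0 X0.00 Y12.60 Z0.30
G1 X2.02 Y12.20 E0.1027
G1 X5.42 Y9.92 E0.3070
G1 X7.70 Y6.52 E0.5112
G1 X8.50 Y2.50 E0.7157
G1 X8.00 Y0.00 E0.8429
G1 X10.00 Y0.00 E0.9427
G1 X10.00 Y27.50 E2.3147
G1 X0.00 Y27.50 E2.8136
G1 X0.00 Y12.60 E3.5569

At z = 0.3 mm: the cube is present — its section is the full 10×27.5 rectangle; the r=10.5 sphere at (-2, 2.5) contributes a regular 16-gon of circumradius √(10.5²−0.2²) = 10.498; Subtracting the remaining from the first: starting from the 10×27.5 cube, the r=10.5 sphere at (-2, 2.5) partially overlaps it — only the 84.38 mm² overlap (of its 337.40 mm²) is removed, clipping the outline — 1 connected region. The outline is a single polygon with 9 vertices. Extrusion per mm of travel: 0.8 × 0.15 / (π × 0.875²) = 0.049890. Accumulating E over each segment gives final E = 3.5569.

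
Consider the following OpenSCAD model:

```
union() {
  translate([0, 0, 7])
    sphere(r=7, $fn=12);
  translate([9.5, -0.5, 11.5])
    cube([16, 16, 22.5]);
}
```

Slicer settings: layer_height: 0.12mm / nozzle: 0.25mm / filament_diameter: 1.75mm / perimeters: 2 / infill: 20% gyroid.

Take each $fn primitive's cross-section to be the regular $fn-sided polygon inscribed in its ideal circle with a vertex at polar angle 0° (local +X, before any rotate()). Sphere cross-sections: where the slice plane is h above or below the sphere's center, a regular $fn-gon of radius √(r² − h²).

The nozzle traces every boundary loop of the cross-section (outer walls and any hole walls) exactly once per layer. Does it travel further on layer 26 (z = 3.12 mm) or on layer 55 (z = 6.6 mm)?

Layer 26 (z = 3.12): the r=7 sphere slices to a regular 12-gon of circumradius 5.826 (√(r²−h²) with h=3.88 from center) (perimeter = 2·12·5.826·sin(180°/12) = 36.19 mm); the cube at (9.5, -0.5) is absent (z outside [11.5, 34]); Combining (union): only the r=7 sphere is present, so the union is just that shape — boundary = 36.19 mm. So its perimeter = 36.19 mm. Layer 55 (z = 6.6): the r=7 sphere slices to a regular 12-gon of circumradius 6.989 (√(r²−h²) with h=0.4 from center) (perimeter = 2·12·6.989·sin(180°/12) = 43.41 mm); the cube at (9.5, -0.5) does not reach this height (z outside [11.5, 34]); Merging all regions: only the r=7 sphere is present, so the union is just that shape — boundary = 43.41 mm. So its perimeter = 43.41 mm. Layer 55 is larger (43.41 vs 36.19 mm).

layer 55 (z = 6.6 mm)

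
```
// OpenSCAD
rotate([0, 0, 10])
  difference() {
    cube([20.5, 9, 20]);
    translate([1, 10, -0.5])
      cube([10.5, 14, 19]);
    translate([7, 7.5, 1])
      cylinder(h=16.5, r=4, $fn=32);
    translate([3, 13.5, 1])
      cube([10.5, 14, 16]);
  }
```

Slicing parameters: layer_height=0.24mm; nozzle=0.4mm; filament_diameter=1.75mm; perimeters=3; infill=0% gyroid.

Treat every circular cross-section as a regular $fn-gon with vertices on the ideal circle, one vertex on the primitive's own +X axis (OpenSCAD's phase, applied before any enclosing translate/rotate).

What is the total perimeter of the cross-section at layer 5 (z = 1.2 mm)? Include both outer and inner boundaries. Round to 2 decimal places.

At z = 1.2 mm: the cube (footprint 20.5×9) is included at this height (perimeter 59.00 mm); the cube at (1, 10) (footprint 10.5×14) is included at this height (perimeter 49.00 mm); the cylinder at (7, 7.5): section is a regular 32-gon, circumradius r=4 (perimeter = 2·32·4.000·sin(180°/32) = 25.09 mm); the 10.5×14 cube at (3, 13.5) contributes its full rectangle (perimeter 49.00 mm); Taking the first minus the rest: starting from the 20.5×9 cube, the 10.5×14 cube at (1, 10) misses the remaining region (no effect); the r=4 cylinder at (7, 7.5) partially overlaps it — only the 36.64 mm² overlap (of its 49.94 mm²) is removed, clipping the outline; the 10.5×14 cube at (3, 13.5) misses the remaining region (no effect) — boundary = 67.21 mm; (whole slice rotated 10° about Z — lengths, areas and connectivity unchanged). Overall, the cross-section is a single solid region. Total boundary length (outer) = 67.21 mm.

67.21 mm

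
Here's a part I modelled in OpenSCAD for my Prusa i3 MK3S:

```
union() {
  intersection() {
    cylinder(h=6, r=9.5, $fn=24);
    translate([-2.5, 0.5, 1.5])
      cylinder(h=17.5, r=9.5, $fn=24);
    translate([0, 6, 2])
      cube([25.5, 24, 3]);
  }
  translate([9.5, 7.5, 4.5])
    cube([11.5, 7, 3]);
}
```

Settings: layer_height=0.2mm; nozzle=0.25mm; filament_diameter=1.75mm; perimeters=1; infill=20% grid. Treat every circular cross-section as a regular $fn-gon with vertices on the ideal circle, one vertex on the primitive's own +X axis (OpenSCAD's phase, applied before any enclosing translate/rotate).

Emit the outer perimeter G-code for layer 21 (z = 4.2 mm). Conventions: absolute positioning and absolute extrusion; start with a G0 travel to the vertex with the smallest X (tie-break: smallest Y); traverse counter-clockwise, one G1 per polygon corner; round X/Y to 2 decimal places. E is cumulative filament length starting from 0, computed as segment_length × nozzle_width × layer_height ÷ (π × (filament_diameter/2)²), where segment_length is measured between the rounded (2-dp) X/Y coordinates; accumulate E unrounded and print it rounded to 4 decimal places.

G0 X0.00 Y6.00 Z4.20
G1 X5.15 Y6.00 E0.1071
G1 X4.22 Y7.22 E0.1389
G1 X2.25 Y8.73 E0.1905
G1 X0.56 Y9.43 E0.2286
G1 X0.00 Y9.50 E0.2403
G1 X0.00 Y6.00 E0.3131

At z = 4.2 mm: the r=9.5 cylinder contributes a regular 24-gon of circumradius 9.5; the r=9.5 cylinder at (-2.5, 0.5) contributes a regular 24-gon of circumradius 9.5; the cube at (0, 6) is present — its section is the full 25.5×24 rectangle; Taking the intersection: the r=9.5 cylinder at (-2.5, 0.5) partially overlaps the r=9.5 cylinder; clipping to the common part keeps 232.28 mm²; the 25.5×24 cube at (0, 6) partially overlaps the running intersection; clipping to the common part keeps 11.59 mm² — 1 connected region; the cube at (9.5, 7.5) is not intersected at this z (z outside [4.5, 7.5]); Taking the union: only that combined region is present, so the union is just that shape — 1 connected region. The outline is a single polygon with 6 vertices. Extrusion per mm of travel: 0.25 × 0.2 / (π × 0.875²) = 0.020788. Accumulating E over each segment gives final E = 0.3131.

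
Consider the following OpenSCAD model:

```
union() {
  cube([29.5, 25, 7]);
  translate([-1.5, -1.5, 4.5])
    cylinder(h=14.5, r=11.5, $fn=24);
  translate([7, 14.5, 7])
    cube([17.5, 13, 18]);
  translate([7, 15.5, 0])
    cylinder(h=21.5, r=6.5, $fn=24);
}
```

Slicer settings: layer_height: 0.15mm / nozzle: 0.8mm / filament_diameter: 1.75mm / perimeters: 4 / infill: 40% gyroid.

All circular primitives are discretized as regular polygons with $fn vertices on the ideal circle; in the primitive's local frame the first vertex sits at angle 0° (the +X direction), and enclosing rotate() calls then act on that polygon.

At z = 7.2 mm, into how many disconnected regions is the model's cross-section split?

At z = 7.2 mm: the cube does not reach this height (z outside [0, 7]); the r=11.5 cylinder at (-1.5, -1.5) contributes a regular 24-gon of circumradius 11.5; the cube at (7, 14.5) is present — its section is the full 17.5×13 rectangle; the r=6.5 cylinder at (7, 15.5) contributes a regular 24-gon of circumradius 6.5; Taking the union: the regions partially overlap (shared area 39.24 mm²), so overlapping operands fuse into one piece — 2 connected regions. The result has 2 disconnected regions.

2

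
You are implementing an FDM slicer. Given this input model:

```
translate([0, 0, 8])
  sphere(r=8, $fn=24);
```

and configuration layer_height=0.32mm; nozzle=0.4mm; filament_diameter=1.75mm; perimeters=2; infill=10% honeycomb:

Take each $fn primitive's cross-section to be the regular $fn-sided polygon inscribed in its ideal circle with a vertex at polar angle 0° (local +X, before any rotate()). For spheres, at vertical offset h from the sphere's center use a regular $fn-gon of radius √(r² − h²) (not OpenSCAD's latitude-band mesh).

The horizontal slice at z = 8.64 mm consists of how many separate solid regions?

1

At z = 8.64 mm: the r=8 sphere slices to a regular 24-gon of circumradius 7.974 (√(r²−h²) with h=0.64 from center). The result has 1 disconnected region.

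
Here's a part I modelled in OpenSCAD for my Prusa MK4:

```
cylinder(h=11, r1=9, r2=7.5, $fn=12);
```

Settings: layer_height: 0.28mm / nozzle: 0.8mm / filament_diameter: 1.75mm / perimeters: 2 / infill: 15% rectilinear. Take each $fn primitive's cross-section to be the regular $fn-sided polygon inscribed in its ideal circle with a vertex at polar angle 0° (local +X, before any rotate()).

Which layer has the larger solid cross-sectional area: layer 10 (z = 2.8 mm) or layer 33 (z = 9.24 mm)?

Layer 10 (z = 2.8): the cone (r1=9→r2=7.5) has section circumradius 8.618 here — a regular 12-gon (area = (12/2)·8.618²·sin(360°/12) = 222.82 mm²). So its area = 222.82 mm². Layer 33 (z = 9.24): the cone: at t=0.840 of its height the radius interpolates to r₁+(r₂−r₁)t = 7.740, giving a regular 12-gon of that circumradius (area = (12/2)·7.740²·sin(360°/12) = 179.72 mm²). So its area = 179.72 mm². Layer 10 is larger (222.82 vs 179.72 mm²).

layer 10 (z = 2.8 mm)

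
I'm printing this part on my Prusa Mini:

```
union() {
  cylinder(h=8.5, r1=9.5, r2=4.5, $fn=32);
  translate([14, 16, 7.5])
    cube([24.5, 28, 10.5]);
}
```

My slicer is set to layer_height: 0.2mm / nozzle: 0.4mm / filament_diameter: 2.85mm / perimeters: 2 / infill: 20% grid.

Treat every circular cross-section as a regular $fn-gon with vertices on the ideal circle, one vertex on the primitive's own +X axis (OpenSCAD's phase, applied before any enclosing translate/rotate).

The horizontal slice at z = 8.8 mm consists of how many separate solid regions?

1

At z = 8.8 mm: the cone is absent (z outside [0, 8.5]); the cube at (14, 16) (footprint 24.5×28) is included at this height; Combining (union): only the 24.5×28 cube at (14, 16) is present, so the union is just that shape — 1 connected region. The result has 1 disconnected region.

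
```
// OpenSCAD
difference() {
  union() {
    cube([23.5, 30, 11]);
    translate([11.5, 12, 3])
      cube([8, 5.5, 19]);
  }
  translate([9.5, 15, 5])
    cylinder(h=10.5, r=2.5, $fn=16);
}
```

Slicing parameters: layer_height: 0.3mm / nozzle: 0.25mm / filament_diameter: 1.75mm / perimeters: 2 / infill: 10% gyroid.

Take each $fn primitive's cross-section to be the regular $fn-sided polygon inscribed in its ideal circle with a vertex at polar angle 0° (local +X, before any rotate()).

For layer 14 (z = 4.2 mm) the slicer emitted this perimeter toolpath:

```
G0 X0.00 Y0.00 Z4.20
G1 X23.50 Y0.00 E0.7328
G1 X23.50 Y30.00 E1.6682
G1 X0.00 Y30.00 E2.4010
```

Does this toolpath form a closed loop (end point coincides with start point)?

no

Start point (G0): (0.00, 0.00). End point (last G1): the path does not return to the start — open.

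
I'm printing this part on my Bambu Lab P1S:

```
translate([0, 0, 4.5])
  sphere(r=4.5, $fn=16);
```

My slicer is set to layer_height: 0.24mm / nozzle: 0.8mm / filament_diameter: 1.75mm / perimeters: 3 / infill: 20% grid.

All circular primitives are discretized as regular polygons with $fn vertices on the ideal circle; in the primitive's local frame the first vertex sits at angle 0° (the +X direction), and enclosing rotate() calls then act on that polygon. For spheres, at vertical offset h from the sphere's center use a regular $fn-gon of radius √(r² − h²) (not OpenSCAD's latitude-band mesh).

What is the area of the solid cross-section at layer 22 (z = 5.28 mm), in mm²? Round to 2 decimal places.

At z = 5.28 mm: the r=4.5 sphere contributes a regular 16-gon of circumradius √(4.5²−0.78²) = 4.432 (area = (16/2)·4.432²·sin(360°/16) = 60.13 mm²). Overall, the cross-section is a single solid region. Net area = 60.13 mm².

60.13 mm²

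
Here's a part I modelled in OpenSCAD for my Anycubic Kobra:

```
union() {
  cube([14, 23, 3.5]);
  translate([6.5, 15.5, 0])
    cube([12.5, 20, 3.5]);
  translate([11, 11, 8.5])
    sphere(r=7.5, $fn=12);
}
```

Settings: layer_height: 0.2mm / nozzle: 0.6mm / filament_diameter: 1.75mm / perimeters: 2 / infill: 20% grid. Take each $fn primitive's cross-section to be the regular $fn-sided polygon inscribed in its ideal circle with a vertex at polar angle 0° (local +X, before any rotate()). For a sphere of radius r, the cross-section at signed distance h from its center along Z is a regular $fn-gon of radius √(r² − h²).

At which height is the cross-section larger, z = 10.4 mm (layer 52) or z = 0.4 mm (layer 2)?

layer 2 (z = 0.4 mm)

Layer 52 (z = 10.4): the cube does not reach this height (z outside [0, 3.5]); the cube at (6.5, 15.5) is not intersected at this z (z outside [0, 3.5]); the r=7.5 sphere at (11, 11) contributes a regular 12-gon of circumradius √(7.5²−1.9²) = 7.255 (area = (12/2)·7.255²·sin(360°/12) = 157.92 mm²); Combining (union): only the r=7.5 sphere at (11, 11) is present, so the union is just that shape — area = 157.92 mm². So its area = 157.92 mm². Layer 2 (z = 0.4): the cube is present — its section is the full 14×23 rectangle (area 322.00 mm²); the cube at (6.5, 15.5) is present — its section is the full 12.5×20 rectangle (area 250.00 mm²); the sphere at (11, 11) does not reach this height (|z−center|=8.100 > r=7.5); Taking the union: the regions partially overlap — summed areas 572.00 mm² minus the doubly-counted overlap 56.25 mm² gives 515.75 mm² — area = 515.75 mm². So its area = 515.75 mm². Layer 2 is larger (515.75 vs 157.92 mm²).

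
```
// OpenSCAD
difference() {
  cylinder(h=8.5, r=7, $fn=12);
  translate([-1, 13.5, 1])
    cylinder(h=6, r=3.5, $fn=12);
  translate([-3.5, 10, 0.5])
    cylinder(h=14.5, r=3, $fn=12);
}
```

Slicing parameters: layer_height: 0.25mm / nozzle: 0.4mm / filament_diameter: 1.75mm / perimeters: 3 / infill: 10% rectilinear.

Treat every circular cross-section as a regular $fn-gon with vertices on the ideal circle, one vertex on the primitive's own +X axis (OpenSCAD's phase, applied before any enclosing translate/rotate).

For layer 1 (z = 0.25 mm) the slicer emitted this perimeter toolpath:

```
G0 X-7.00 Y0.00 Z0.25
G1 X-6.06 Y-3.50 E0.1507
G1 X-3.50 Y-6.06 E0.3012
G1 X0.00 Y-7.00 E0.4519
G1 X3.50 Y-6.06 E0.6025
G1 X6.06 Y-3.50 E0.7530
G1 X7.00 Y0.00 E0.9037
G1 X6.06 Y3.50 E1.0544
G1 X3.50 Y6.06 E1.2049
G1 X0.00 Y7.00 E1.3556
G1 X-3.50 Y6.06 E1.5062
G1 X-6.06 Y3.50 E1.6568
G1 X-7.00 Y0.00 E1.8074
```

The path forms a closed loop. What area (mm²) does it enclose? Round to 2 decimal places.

Apply the shoelace formula to the sequence of (X, Y) vertices; enclosed area = 146.95 mm².

146.95 mm²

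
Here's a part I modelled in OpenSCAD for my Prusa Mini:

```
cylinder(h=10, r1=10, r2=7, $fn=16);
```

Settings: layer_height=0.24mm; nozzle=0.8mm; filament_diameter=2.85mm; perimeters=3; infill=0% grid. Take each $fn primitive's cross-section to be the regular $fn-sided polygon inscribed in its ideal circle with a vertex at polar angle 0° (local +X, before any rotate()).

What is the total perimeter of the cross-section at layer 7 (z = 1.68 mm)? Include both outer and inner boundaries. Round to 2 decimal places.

59.28 mm

At z = 1.68 mm: the cone (r1=10→r2=7) has section circumradius 9.496 here — a regular 16-gon (perimeter = 2·16·9.496·sin(180°/16) = 59.28 mm). Overall, the cross-section is a single solid region. Total boundary length (outer) = 59.28 mm.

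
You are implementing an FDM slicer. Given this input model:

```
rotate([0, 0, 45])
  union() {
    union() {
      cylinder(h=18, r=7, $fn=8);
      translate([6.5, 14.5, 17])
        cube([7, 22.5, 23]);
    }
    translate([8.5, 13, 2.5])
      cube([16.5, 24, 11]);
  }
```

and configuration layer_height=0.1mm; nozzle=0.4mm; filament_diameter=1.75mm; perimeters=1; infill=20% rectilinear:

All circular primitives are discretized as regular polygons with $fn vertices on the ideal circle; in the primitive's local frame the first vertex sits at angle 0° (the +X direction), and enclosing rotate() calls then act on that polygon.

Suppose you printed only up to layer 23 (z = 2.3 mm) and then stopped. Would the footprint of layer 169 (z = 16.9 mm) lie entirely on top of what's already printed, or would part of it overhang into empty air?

entirely on top

Compare the two slices. At z = 2.3: the cylinder: section is a regular 8-gon, circumradius r=7 (area = (8/2)·7.000²·sin(360°/8) = 138.59 mm²); the cube at (6.5, 14.5) is absent (z outside [17, 40]); Merging all regions: only the r=7 cylinder is present, so the union is just that shape — area = 138.59 mm²; the cube at (8.5, 13) does not reach this height (z outside [2.5, 13.5]); Combining (union): only the result so far is present, so the union is just that shape — area = 138.59 mm²; (whole slice rotated 45° about Z — lengths, areas and connectivity unchanged). At z = 16.9: the r=7 cylinder contributes a regular 8-gon of circumradius 7 (area = (8/2)·7.000²·sin(360°/8) = 138.59 mm²); the cube at (6.5, 14.5) does not reach this height (z outside [17, 40]); Combining (union): only the r=7 cylinder is present, so the union is just that shape — area = 138.59 mm²; the cube at (8.5, 13) does not reach this height (z outside [2.5, 13.5]); Combining (union): only the result so far is present, so the union is just that shape — area = 138.59 mm²; (whole slice rotated 45° about Z — lengths, areas and connectivity unchanged). Checking containment: the cross-section at z = 16.9 is a subset of the cross-section at z = 2.3.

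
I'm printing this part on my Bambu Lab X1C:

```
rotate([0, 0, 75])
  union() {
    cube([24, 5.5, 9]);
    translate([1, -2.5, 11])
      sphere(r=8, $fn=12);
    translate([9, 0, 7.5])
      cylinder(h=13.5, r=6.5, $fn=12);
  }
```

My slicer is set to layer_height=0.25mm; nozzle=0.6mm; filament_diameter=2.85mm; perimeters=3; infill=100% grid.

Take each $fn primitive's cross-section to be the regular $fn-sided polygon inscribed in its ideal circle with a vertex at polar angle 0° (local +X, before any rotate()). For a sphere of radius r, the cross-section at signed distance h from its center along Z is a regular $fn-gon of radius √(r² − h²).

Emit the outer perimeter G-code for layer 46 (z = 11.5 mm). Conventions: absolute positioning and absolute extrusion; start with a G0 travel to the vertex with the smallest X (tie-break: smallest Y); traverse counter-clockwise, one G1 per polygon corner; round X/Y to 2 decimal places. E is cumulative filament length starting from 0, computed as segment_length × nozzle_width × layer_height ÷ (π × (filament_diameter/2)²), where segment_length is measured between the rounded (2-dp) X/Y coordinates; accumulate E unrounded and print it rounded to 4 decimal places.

At z = 11.5 mm: the cube is not intersected at this z (z outside [0, 9]); the r=8 sphere at (1, -2.5) contributes a regular 12-gon of circumradius √(8²−0.5²) = 7.984; the r=6.5 cylinder at (9, 0) contributes a regular 12-gon of circumradius 6.5; Taking the union: the regions partially overlap (shared area 45.60 mm²), so overlapping operands fuse into one piece — 1 connected region; (whole slice rotated 75° about Z — lengths, areas and connectivity unchanged). The outline is a single polygon with 19 vertices. Extrusion per mm of travel: 0.6 × 0.25 / (π × 1.425²) = 0.023513. Accumulating E over each segment gives final E = 1.4882.

G0 X-5.04 Y-1.75 Z11.50
G1 X-2.97 Y-5.33 E0.0972
G1 X0.61 Y-7.39 E0.1944
G1 X4.74 Y-7.39 E0.2915
G1 X8.32 Y-5.33 E0.3886
G1 X10.39 Y-1.75 E0.4858
G1 X10.39 Y2.39 E0.5832
G1 X8.32 Y5.96 E0.6802
G1 X8.08 Y6.10 E0.6867
G1 X8.61 Y7.01 E0.7115
G1 X8.61 Y10.38 E0.7907
G1 X6.93 Y13.29 E0.8697
G1 X4.01 Y14.97 E0.9489
G1 X0.65 Y14.97 E1.0280
G1 X-2.27 Y13.29 E1.1072
G1 X-3.95 Y10.38 E1.1862
G1 X-3.95 Y7.01 E1.2654
G1 X-3.16 Y5.64 E1.3026
G1 X-5.04 Y2.39 E1.3909
G1 X-5.04 Y-1.75 E1.4882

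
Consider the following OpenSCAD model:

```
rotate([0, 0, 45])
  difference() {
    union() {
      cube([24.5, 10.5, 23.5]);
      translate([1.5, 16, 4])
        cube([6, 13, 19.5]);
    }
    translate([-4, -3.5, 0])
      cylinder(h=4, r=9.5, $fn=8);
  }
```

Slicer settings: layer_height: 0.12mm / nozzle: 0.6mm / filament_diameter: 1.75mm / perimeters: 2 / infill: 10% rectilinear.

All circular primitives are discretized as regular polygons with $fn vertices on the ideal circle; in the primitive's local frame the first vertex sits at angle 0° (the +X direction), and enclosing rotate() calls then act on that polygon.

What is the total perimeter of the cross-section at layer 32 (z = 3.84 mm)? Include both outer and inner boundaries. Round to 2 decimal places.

At z = 3.84 mm: the cube is present — its section is the full 24.5×10.5 rectangle (perimeter 70.00 mm); the cube at (1.5, 16) is not intersected at this z (z outside [4, 23.5]); Merging all regions: only the 24.5×10.5 cube is present, so the union is just that shape — boundary = 70.00 mm; the r=9.5 cylinder at (-4, -3.5) gives a regular 8-gon of circumradius 9.5 (constant along its height) (perimeter = 2·8·9.500·sin(180°/8) = 58.17 mm); Taking the first minus the rest: starting from that combined region, the r=9.5 cylinder at (-4, -3.5) partially overlaps it — only the 12.42 mm² overlap (of its 255.27 mm²) is removed, clipping the outline — boundary = 68.03 mm; (rotated 45° about Z; rotation is an isometry so areas/perimeters/island counts are preserved). Overall, the cross-section is a single solid region. Total boundary length (outer) = 68.03 mm.

68.03 mm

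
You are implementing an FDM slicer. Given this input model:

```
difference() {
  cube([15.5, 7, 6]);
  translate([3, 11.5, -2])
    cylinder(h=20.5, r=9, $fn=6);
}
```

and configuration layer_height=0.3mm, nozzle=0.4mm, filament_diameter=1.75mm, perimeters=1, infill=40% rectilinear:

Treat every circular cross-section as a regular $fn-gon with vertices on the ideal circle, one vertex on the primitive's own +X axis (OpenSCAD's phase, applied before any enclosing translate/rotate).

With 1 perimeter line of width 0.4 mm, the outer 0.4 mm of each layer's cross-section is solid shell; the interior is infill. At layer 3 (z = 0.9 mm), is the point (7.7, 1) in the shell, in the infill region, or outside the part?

infill

At z = 0.9 mm: the cube (footprint 15.5×7) is included at this height; the r=9 cylinder at (3, 11.5) contributes a regular 6-gon of circumradius 9; Taking the first minus the rest: starting from the 15.5×7 cube, the r=9 cylinder at (3, 11.5) partially overlaps it — only the 27.84 mm² overlap (of its 210.44 mm²) is removed, clipping the outline — 1 connected region. Overall, the cross-section is a single solid region. The nearest boundary edge runs (15.50, 0.00)→(0.00, 0.00); distance from the point to it = 1.00 mm. The point is inside the cross-section and 1.00 mm from the nearest boundary — more than the 0.4 mm shell width (1 × 0.4), so it's in the infill interior.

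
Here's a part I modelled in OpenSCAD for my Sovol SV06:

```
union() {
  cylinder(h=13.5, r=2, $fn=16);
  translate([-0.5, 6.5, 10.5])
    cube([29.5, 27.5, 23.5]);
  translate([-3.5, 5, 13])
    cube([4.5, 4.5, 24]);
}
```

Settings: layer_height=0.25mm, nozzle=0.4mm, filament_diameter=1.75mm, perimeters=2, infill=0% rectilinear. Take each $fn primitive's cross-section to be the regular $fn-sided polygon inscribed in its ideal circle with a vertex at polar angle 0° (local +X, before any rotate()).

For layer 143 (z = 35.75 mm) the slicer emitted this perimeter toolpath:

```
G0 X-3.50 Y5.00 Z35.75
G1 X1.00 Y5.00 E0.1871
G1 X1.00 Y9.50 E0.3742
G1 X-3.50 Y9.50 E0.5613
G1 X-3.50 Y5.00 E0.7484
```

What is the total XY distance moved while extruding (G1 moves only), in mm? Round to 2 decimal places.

Sum the Euclidean lengths of each G1 segment: total = 18.00 mm.

18.00 mm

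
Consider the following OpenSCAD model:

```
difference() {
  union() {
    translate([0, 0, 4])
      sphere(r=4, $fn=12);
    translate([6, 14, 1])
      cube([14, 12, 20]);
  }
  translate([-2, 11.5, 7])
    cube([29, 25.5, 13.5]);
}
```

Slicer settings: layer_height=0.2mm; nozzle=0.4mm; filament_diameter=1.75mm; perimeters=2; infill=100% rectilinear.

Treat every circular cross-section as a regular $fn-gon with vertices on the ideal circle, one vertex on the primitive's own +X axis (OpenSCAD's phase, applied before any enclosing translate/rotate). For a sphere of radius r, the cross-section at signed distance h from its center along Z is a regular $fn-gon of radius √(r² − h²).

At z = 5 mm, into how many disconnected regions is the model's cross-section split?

At z = 5 mm: the r=4 sphere slices to a regular 12-gon of circumradius 3.873 (√(r²−h²) with h=1 from center); the 14×12 cube at (6, 14) contributes its full rectangle; Combining (union): the 2 present regions are separate (no shared area or edge), so areas and boundary lengths simply add and each stays a separate island — 2 connected regions; the cube at (-2, 11.5) is not intersected at this z (z outside [7, 20.5]); Taking the first minus the rest: none of the subtracted shapes is present at this height, so the result so far is unchanged — 2 connected regions. The result has 2 disconnected regions.

2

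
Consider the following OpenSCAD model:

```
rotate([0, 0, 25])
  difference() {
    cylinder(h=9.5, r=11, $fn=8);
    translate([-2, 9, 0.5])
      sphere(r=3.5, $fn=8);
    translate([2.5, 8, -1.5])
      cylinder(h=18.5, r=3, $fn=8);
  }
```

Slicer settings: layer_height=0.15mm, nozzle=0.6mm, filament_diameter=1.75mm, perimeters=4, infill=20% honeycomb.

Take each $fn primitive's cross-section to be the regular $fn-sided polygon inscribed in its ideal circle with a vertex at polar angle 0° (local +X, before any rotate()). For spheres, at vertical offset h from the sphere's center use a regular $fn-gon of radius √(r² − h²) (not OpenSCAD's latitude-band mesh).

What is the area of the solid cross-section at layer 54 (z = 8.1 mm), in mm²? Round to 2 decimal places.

319.90 mm²

At z = 8.1 mm: the cylinder: section is a regular 8-gon, circumradius r=11 (area = (8/2)·11.000²·sin(360°/8) = 342.24 mm²); the sphere at (-2, 9) does not reach this height (|z−center|=7.600 > r=3.5); the r=3 cylinder at (2.5, 8) gives a regular 8-gon of circumradius 3 (constant along its height) (area = (8/2)·3.000²·sin(360°/8) = 25.46 mm²); After the difference (first − rest): starting from the r=11 cylinder (342.24 mm²), the r=3 cylinder at (2.5, 8) partially overlaps it — only the 22.34 mm² overlap (of its 25.46 mm²) is removed, clipping the outline — area = 319.90 mm²; (rotated 25° about Z; rotation is an isometry so areas/perimeters/island counts are preserved). Overall, the cross-section is a single solid region. Net area = 319.90 mm².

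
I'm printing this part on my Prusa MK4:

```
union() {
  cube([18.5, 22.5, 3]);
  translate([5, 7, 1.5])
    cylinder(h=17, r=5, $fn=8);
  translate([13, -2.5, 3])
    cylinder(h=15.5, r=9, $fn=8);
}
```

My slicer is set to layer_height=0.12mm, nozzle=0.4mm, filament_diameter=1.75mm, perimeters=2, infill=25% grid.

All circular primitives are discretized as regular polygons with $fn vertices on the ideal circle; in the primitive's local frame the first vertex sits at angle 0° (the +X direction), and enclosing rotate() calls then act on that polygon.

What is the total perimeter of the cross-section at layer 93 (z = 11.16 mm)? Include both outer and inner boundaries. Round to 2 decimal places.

At z = 11.16 mm: the cube is not intersected at this z (z outside [0, 3]); the cylinder at (5, 7): section is a regular 8-gon, circumradius r=5 (perimeter = 2·8·5.000·sin(180°/8) = 30.61 mm); the cylinder at (13, -2.5): section is a regular 8-gon, circumradius r=9 (perimeter = 2·8·9.000·sin(180°/8) = 55.11 mm); Merging all regions: the regions partially overlap (shared area 2.96 mm²), so the edge portions inside another operand are dropped and the merged outline is re-measured after clipping — boundary = 77.23 mm. Overall, the cross-section is a single solid region. Total boundary length (outer) = 77.23 mm.

77.23 mm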